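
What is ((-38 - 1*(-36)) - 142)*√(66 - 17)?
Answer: -1008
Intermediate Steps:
((-38 - 1*(-36)) - 142)*√(66 - 17) = ((-38 + 36) - 142)*√49 = (-2 - 142)*7 = -144*7 = -1008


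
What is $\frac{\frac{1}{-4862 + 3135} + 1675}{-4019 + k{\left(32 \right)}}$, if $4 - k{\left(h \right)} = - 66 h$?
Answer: $- \frac{2892724}{3286481} \approx -0.88019$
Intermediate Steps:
$k{\left(h \right)} = 4 + 66 h$ ($k{\left(h \right)} = 4 - - 66 h = 4 + 66 h$)
$\frac{\frac{1}{-4862 + 3135} + 1675}{-4019 + k{\left(32 \right)}} = \frac{\frac{1}{-4862 + 3135} + 1675}{-4019 + \left(4 + 66 \cdot 32\right)} = \frac{\frac{1}{-1727} + 1675}{-4019 + \left(4 + 2112\right)} = \frac{- \frac{1}{1727} + 1675}{-4019 + 2116} = \frac{2892724}{1727 \left(-1903\right)} = \frac{2892724}{1727} \left(- \frac{1}{1903}\right) = - \frac{2892724}{3286481}$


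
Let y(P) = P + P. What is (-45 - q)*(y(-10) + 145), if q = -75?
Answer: 3750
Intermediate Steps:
y(P) = 2*P
(-45 - q)*(y(-10) + 145) = (-45 - 1*(-75))*(2*(-10) + 145) = (-45 + 75)*(-20 + 145) = 30*125 = 3750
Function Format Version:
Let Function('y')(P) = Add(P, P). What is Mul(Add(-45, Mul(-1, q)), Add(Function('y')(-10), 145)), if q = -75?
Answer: 3750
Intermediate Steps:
Function('y')(P) = Mul(2, P)
Mul(Add(-45, Mul(-1, q)), Add(Function('y')(-10), 145)) = Mul(Add(-45, Mul(-1, -75)), Add(Mul(2, -10), 145)) = Mul(Add(-45, 75), Add(-20, 145)) = Mul(30, 125) = 3750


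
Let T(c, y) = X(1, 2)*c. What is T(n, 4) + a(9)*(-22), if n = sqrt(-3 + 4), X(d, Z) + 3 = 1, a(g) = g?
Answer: -200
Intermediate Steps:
X(d, Z) = -2 (X(d, Z) = -3 + 1 = -2)
n = 1 (n = sqrt(1) = 1)
T(c, y) = -2*c
T(n, 4) + a(9)*(-22) = -2*1 + 9*(-22) = -2 - 198 = -200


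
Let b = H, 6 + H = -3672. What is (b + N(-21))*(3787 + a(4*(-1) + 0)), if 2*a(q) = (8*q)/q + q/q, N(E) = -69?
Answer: -28413501/2 ≈ -1.4207e+7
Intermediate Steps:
a(q) = 9/2 (a(q) = ((8*q)/q + q/q)/2 = (8 + 1)/2 = (1/2)*9 = 9/2)
H = -3678 (H = -6 - 3672 = -3678)
b = -3678
(b + N(-21))*(3787 + a(4*(-1) + 0)) = (-3678 - 69)*(3787 + 9/2) = -3747*7583/2 = -28413501/2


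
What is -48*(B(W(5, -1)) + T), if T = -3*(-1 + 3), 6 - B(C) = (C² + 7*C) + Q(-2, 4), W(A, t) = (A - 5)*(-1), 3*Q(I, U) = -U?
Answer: -64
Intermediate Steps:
Q(I, U) = -U/3 (Q(I, U) = (-U)/3 = -U/3)
W(A, t) = 5 - A (W(A, t) = (-5 + A)*(-1) = 5 - A)
B(C) = 22/3 - C² - 7*C (B(C) = 6 - ((C² + 7*C) - ⅓*4) = 6 - ((C² + 7*C) - 4/3) = 6 - (-4/3 + C² + 7*C) = 6 + (4/3 - C² - 7*C) = 22/3 - C² - 7*C)
T = -6 (T = -3*2 = -6)
-48*(B(W(5, -1)) + T) = -48*((22/3 - (5 - 1*5)² - 7*(5 - 1*5)) - 6) = -48*((22/3 - (5 - 5)² - 7*(5 - 5)) - 6) = -48*((22/3 - 1*0² - 7*0) - 6) = -48*((22/3 - 1*0 + 0) - 6) = -48*((22/3 + 0 + 0) - 6) = -48*(22/3 - 6) = -48*4/3 = -64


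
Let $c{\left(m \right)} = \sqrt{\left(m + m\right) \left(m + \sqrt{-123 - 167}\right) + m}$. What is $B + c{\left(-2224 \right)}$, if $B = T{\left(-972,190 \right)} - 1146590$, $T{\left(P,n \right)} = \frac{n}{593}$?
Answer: $- \frac{679927680}{593} + 4 \sqrt{618133 - 278 i \sqrt{290}} \approx -1.1434 \cdot 10^{6} - 12.043 i$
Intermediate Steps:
$T{\left(P,n \right)} = \frac{n}{593}$ ($T{\left(P,n \right)} = n \frac{1}{593} = \frac{n}{593}$)
$c{\left(m \right)} = \sqrt{m + 2 m \left(m + i \sqrt{290}\right)}$ ($c{\left(m \right)} = \sqrt{2 m \left(m + \sqrt{-290}\right) + m} = \sqrt{2 m \left(m + i \sqrt{290}\right) + m} = \sqrt{m + 2 m \left(m + i \sqrt{290}\right)}$)
$B = - \frac{679927680}{593}$ ($B = \frac{1}{593} \cdot 190 - 1146590 = \frac{190}{593} - 1146590 = - \frac{679927680}{593} \approx -1.1466 \cdot 10^{6}$)
$B + c{\left(-2224 \right)} = - \frac{679927680}{593} + \sqrt{- 2224 \left(1 + 2 \left(-2224\right) + 2 i \sqrt{290}\right)} = - \frac{679927680}{593} + \sqrt{- 2224 \left(1 - 4448 + 2 i \sqrt{290}\right)} = - \frac{679927680}{593} + \sqrt{- 2224 \left(-4447 + 2 i \sqrt{290}\right)} = - \frac{679927680}{593} + \sqrt{9890128 - 4448 i \sqrt{290}}$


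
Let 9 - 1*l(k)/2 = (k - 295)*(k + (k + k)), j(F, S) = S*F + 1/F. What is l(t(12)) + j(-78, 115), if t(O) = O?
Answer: 891071/78 ≈ 11424.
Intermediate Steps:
j(F, S) = 1/F + F*S (j(F, S) = F*S + 1/F = 1/F + F*S)
l(k) = 18 - 6*k*(-295 + k) (l(k) = 18 - 2*(k - 295)*(k + (k + k)) = 18 - 2*(-295 + k)*(k + 2*k) = 18 - 2*(-295 + k)*3*k = 18 - 6*k*(-295 + k))
l(t(12)) + j(-78, 115) = (18 - 6*12² + 1770*12) + (1/(-78) - 78*115) = (18 - 6*144 + 21240) + (-1/78 - 8970) = (18 - 864 + 21240) - 699661/78 = 20394 - 699661/78 = 891071/78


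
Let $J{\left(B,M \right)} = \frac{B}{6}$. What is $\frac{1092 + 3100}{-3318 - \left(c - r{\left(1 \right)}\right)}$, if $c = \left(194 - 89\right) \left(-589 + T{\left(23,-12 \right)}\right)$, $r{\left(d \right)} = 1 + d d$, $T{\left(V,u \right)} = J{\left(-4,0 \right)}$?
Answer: $\frac{4192}{58599} \approx 0.071537$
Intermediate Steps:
$J{\left(B,M \right)} = \frac{B}{6}$ ($J{\left(B,M \right)} = B \frac{1}{6} = \frac{B}{6}$)
$T{\left(V,u \right)} = - \frac{2}{3}$ ($T{\left(V,u \right)} = \frac{1}{6} \left(-4\right) = - \frac{2}{3}$)
$r{\left(d \right)} = 1 + d^{2}$
$c = -61915$ ($c = \left(194 - 89\right) \left(-589 - \frac{2}{3}\right) = 105 \left(- \frac{1769}{3}\right) = -61915$)
$\frac{1092 + 3100}{-3318 - \left(c - r{\left(1 \right)}\right)} = \frac{1092 + 3100}{-3318 + \left(\left(1 + 1^{2}\right) - -61915\right)} = \frac{4192}{-3318 + \left(\left(1 + 1\right) + 61915\right)} = \frac{4192}{-3318 + \left(2 + 61915\right)} = \frac{4192}{-3318 + 61917} = \frac{4192}{58599}$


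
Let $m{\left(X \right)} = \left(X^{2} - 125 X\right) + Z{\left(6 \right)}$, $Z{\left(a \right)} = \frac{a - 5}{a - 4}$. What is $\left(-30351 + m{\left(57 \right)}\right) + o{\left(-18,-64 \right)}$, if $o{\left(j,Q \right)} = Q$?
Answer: $- \frac{68581}{2} \approx -34291.0$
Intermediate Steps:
$Z{\left(a \right)} = \frac{-5 + a}{-4 + a}$
$m{\left(X \right)} = \frac{1}{2} + X^{2} - 125 X$ ($m{\left(X \right)} = \left(X^{2} - 125 X\right) + \frac{-5 + 6}{-4 + 6} = \left(X^{2} - 125 X\right) + \frac{1}{2} \cdot 1 = \left(X^{2} - 125 X\right) + \frac{1}{2} = \frac{1}{2} + X^{2} - 125 X$)
$\left(-30351 + m{\left(57 \right)}\right) + o{\left(-18,-64 \right)} = \left(-30351 + \left(\frac{1}{2} + 57^{2} - 7125\right)\right) - 64 = \left(-30351 + \left(\frac{1}{2} + 3249 - 7125\right)\right) - 64 = \left(-30351 - \frac{7751}{2}\right) - 64 = - \frac{68453}{2} - 64 = - \frac{68581}{2}$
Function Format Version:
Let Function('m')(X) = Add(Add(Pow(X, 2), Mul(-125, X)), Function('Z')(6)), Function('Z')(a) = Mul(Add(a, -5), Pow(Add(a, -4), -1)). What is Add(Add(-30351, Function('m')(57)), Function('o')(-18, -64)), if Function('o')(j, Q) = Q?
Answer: Rational(-68581, 2) ≈ -34291.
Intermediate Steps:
Function('Z')(a) = Mul(Pow(Add(-4, a), -1), Add(-5, a)) (Function('Z')(a) = Mul(Add(-5, a), Pow(Add(-4, a), -1)) = Mul(Pow(Add(-4, a), -1), Add(-5, a)))
Function('m')(X) = Add(Rational(1, 2), Pow(X, 2), Mul(-125, X)) (Function('m')(X) = Add(Add(Pow(X, 2), Mul(-125, X)), Mul(Pow(Add(-4, 6), -1), Add(-5, 6))) = Add(Add(Pow(X, 2), Mul(-125, X)), Mul(Pow(2, -1), 1)) = Add(Add(Pow(X, 2), Mul(-125, X)), Mul(Rational(1, 2), 1)) = Add(Add(Pow(X, 2), Mul(-125, X)), Rational(1, 2)) = Add(Rational(1, 2), Pow(X, 2), Mul(-125, X)))
Add(Add(-30351, Function('m')(57)), Function('o')(-18, -64)) = Add(Add(-30351, Add(Rational(1, 2), Pow(57, 2), Mul(-125, 57))), -64) = Add(Add(-30351, Add(Rational(1, 2), 3249, -7125)), -64) = Add(Add(-30351, Rational(-7751, 2)), -64) = Add(Rational(-68453, 2), -64) = Rational(-68581, 2)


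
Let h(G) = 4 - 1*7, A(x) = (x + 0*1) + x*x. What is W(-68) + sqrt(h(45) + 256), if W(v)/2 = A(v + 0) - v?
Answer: 9248 + sqrt(253) ≈ 9263.9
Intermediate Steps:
A(x) = x + x**2 (A(x) = (x + 0) + x**2 = x + x**2)
h(G) = -3 (h(G) = 4 - 7 = -3)
W(v) = -2*v + 2*v*(1 + v) (W(v) = 2*((v + 0)*(1 + (v + 0)) - v) = 2*(v*(1 + v) - v) = 2*(-v + v*(1 + v)) = -2*v + 2*v*(1 + v))
W(-68) + sqrt(h(45) + 256) = 2*(-68)**2 + sqrt(-3 + 256) = 2*4624 + sqrt(253) = 9248 + sqrt(253)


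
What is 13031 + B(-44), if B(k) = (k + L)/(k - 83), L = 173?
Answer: 1654808/127 ≈ 13030.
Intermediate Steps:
B(k) = (173 + k)/(-83 + k) (B(k) = (k + 173)/(k - 83) = (173 + k)/(-83 + k))
13031 + B(-44) = 13031 + (173 - 44)/(-83 - 44) = 13031 + 129/(-127) = 13031 - 1/127*129 = 13031 - 129/127 = 1654808/127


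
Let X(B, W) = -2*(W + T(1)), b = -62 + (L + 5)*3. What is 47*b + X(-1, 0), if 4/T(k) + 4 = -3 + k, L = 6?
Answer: -4085/3 ≈ -1361.7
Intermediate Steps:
T(k) = 4/(-7 + k) (T(k) = 4/(-4 + (-3 + k)) = 4/(-7 + k))
b = -29 (b = -62 + (6 + 5)*3 = -62 + 11*3 = -62 + 33 = -29)
X(B, W) = 4/3 - 2*W (X(B, W) = -2*(W + 4/(-7 + 1)) = -2*(W + 4/(-6)) = -2*(W + 4*(-⅙)) = -2*(W - ⅔) = -2*(-⅔ + W) = 4/3 - 2*W)
47*b + X(-1, 0) = 47*(-29) + (4/3 - 2*0) = -1363 + (4/3 + 0) = -1363 + 4/3 = -4085/3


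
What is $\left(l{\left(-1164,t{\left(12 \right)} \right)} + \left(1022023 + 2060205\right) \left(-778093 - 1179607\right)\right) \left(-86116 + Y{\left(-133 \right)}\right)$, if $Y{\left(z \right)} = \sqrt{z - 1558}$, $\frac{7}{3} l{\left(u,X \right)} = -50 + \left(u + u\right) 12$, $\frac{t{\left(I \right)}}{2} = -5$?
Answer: $519630641034124904 - 6034077767594 i \sqrt{1691} \approx 5.1963 \cdot 10^{17} - 2.4813 \cdot 10^{14} i$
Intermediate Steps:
$t{\left(I \right)} = -10$ ($t{\left(I \right)} = 2 \left(-5\right) = -10$)
$l{\left(u,X \right)} = - \frac{150}{7} + \frac{72 u}{7}$ ($l{\left(u,X \right)} = \frac{3 \left(-50 + \left(u + u\right) 12\right)}{7} = \frac{3 \left(-50 + 2 u 12\right)}{7} = \frac{3 \left(-50 + 24 u\right)}{7} = - \frac{150}{7} + \frac{72 u}{7}$)
$Y{\left(z \right)} = \sqrt{-1558 + z}$
$\left(l{\left(-1164,t{\left(12 \right)} \right)} + \left(1022023 + 2060205\right) \left(-778093 - 1179607\right)\right) \left(-86116 + Y{\left(-133 \right)}\right) = \left(\left(- \frac{150}{7} + \frac{72}{7} \left(-1164\right)\right) + \left(1022023 + 2060205\right) \left(-778093 - 1179607\right)\right) \left(-86116 + \sqrt{-1558 - 133}\right) = \left(\left(- \frac{150}{7} - \frac{83808}{7}\right) + 3082228 \left(-1957700\right)\right) \left(-86116 + \sqrt{-1691}\right) = \left(-11994 - 6034077755600\right) \left(-86116 + i \sqrt{1691}\right) = - 6034077767594 \left(-86116 + i \sqrt{1691}\right) = 519630641034124904 - 6034077767594 i \sqrt{1691}$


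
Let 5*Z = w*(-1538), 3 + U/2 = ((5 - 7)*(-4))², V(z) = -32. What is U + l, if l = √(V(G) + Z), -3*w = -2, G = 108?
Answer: 122 + 2*I*√13335/15 ≈ 122.0 + 15.397*I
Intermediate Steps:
w = ⅔ (w = -⅓*(-2) = ⅔ ≈ 0.66667)
U = 122 (U = -6 + 2*((5 - 7)*(-4))² = -6 + 2*(-2*(-4))² = -6 + 2*8² = -6 + 2*64 = -6 + 128 = 122)
Z = -3076/15 (Z = ((⅔)*(-1538))/5 = (⅕)*(-3076/3) = -3076/15 ≈ -205.07)
l = 2*I*√13335/15 (l = √(-32 - 3076/15) = √(-3556/15) = 2*I*√13335/15 ≈ 15.397*I)
U + l = 122 + 2*I*√13335/15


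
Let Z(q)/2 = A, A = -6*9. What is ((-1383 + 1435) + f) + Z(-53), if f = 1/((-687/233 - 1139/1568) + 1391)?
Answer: -28383285112/506850901 ≈ -55.999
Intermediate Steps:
f = 365344/506850901 (f = 1/((-687*1/233 - 1139*1/1568) + 1391) = 1/((-687/233 - 1139/1568) + 1391) = 1/(-1342603/365344 + 1391) = 1/(506850901/365344) = 365344/506850901 ≈ 0.00072081)
A = -54
Z(q) = -108 (Z(q) = 2*(-54) = -108)
((-1383 + 1435) + f) + Z(-53) = ((-1383 + 1435) + 365344/506850901) - 108 = (52 + 365344/506850901) - 108 = 26356612196/506850901 - 108 = -28383285112/506850901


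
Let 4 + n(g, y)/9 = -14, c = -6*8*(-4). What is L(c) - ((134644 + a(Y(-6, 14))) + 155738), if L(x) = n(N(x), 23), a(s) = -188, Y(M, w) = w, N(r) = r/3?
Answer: -290356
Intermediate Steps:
N(r) = r/3 (N(r) = r*(⅓) = r/3)
c = 192 (c = -48*(-4) = 192)
n(g, y) = -162 (n(g, y) = -36 + 9*(-14) = -36 - 126 = -162)
L(x) = -162
L(c) - ((134644 + a(Y(-6, 14))) + 155738) = -162 - ((134644 - 188) + 155738) = -162 - (134456 + 155738) = -162 - 1*290194 = -162 - 290194 = -290356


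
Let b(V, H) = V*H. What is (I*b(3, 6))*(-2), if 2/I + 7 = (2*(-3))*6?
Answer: 72/43 ≈ 1.6744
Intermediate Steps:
b(V, H) = H*V
I = -2/43 (I = 2/(-7 + (2*(-3))*6) = 2/(-7 - 6*6) = 2/(-7 - 36) = 2/(-43) = 2*(-1/43) = -2/43 ≈ -0.046512)
(I*b(3, 6))*(-2) = -12*3/43*(-2) = -2/43*18*(-2) = -36/43*(-2) = 72/43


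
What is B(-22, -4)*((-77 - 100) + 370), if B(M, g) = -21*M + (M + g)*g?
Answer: 109238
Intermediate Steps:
B(M, g) = -21*M + g*(M + g)
B(-22, -4)*((-77 - 100) + 370) = ((-4)² - 21*(-22) - 22*(-4))*((-77 - 100) + 370) = (16 + 462 + 88)*(-177 + 370) = 566*193 = 109238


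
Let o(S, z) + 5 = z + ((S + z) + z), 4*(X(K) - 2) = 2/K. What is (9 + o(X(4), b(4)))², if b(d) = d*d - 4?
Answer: 113569/64 ≈ 1774.5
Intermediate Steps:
b(d) = -4 + d² (b(d) = d² - 4 = -4 + d²)
X(K) = 2 + 1/(2*K) (X(K) = 2 + (2/K)/4 = 2 + 1/(2*K))
o(S, z) = -5 + S + 3*z (o(S, z) = -5 + (z + ((S + z) + z)) = -5 + (z + (S + 2*z)) = -5 + (S + 3*z) = -5 + S + 3*z)
(9 + o(X(4), b(4)))² = (9 + (-5 + (2 + (½)/4) + 3*(-4 + 4²)))² = (9 + (-5 + (2 + (½)*(¼)) + 3*(-4 + 16)))² = (9 + (-5 + (2 + ⅛) + 3*12))² = (9 + (-5 + 17/8 + 36))² = (9 + 265/8)² = (337/8)² = 113569/64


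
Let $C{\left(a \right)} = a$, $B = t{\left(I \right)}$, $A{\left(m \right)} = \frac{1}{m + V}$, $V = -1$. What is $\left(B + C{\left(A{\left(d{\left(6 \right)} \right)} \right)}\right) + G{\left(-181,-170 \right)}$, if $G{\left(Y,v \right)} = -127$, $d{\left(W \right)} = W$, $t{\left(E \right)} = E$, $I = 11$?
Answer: $- \frac{579}{5} \approx -115.8$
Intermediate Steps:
$A{\left(m \right)} = \frac{1}{-1 + m}$ ($A{\left(m \right)} = \frac{1}{m - 1} = \frac{1}{-1 + m}$)
$B = 11$
$\left(B + C{\left(A{\left(d{\left(6 \right)} \right)} \right)}\right) + G{\left(-181,-170 \right)} = \left(11 + \frac{1}{-1 + 6}\right) - 127 = \left(11 + \frac{1}{5}\right) - 127 = \frac{56}{5} - 127 = - \frac{579}{5}$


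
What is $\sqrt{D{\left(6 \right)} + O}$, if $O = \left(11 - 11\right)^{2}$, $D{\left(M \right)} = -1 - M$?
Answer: $i \sqrt{7} \approx 2.6458 i$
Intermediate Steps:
$O = 0$ ($O = 0^{2} = 0$)
$\sqrt{D{\left(6 \right)} + O} = \sqrt{\left(-1 - 6\right) + 0} = \sqrt{-7 + 0} = \sqrt{-7} = i \sqrt{7}$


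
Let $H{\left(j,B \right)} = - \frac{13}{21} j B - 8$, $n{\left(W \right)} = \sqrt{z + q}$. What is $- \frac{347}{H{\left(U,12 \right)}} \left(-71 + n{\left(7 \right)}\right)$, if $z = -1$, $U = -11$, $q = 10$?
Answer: $\frac{41293}{129} \approx 320.1$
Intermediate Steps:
$n{\left(W \right)} = 3$ ($n{\left(W \right)} = \sqrt{-1 + 10} = \sqrt{9} = 3$)
$H{\left(j,B \right)} = -8 - \frac{13 B j}{21}$ ($H{\left(j,B \right)} = \left(-13\right) \frac{1}{21} j B - 8 = - \frac{13 j}{21} B - 8 = - \frac{13 B j}{21} - 8 = -8 - \frac{13 B j}{21}$)
$- \frac{347}{H{\left(U,12 \right)}} \left(-71 + n{\left(7 \right)}\right) = - \frac{347}{-8 - \frac{52}{7} \left(-11\right)} \left(-71 + 3\right) = - \frac{347}{-8 + \frac{572}{7}} \left(-68\right) = - \frac{347}{\frac{516}{7}} \left(-68\right) = \left(-347\right) \frac{7}{516} \left(-68\right) = \left(- \frac{2429}{516}\right) \left(-68\right) = \frac{41293}{129}$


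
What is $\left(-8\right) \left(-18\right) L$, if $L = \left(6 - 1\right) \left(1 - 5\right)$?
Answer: $-2880$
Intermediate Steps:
$L = -20$ ($L = 5 \left(-4\right) = -20$)
$\left(-8\right) \left(-18\right) L = \left(-8\right) \left(-18\right) \left(-20\right) = 144 \left(-20\right) = -2880$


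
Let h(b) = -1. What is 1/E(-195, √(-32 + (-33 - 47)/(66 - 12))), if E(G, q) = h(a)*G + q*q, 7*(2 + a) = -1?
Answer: 27/4361 ≈ 0.0061912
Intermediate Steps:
a = -15/7 (a = -2 + (⅐)*(-1) = -2 - ⅐ = -15/7 ≈ -2.1429)
E(G, q) = q² - G (E(G, q) = -G + q*q = -G + q² = q² - G)
1/E(-195, √(-32 + (-33 - 47)/(66 - 12))) = 1/((√(-32 + (-33 - 47)/(66 - 12)))² - 1*(-195)) = 1/((√(-32 - 80/54))² + 195) = 1/((√(-32 - 80*1/54))² + 195) = 1/((√(-32 - 40/27))² + 195) = 1/((√(-904/27))² + 195) = 1/((2*I*√678/9)² + 195) = 1/(-904/27 + 195) = 1/(4361/27) = 27/4361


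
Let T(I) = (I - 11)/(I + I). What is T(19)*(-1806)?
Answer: -7224/19 ≈ -380.21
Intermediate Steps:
T(I) = (-11 + I)/(2*I) (T(I) = (-11 + I)/((2*I)) = (-11 + I)*(1/(2*I)) = (-11 + I)/(2*I))
T(19)*(-1806) = ((½)*(-11 + 19)/19)*(-1806) = ((½)*(1/19)*8)*(-1806) = (4/19)*(-1806) = -7224/19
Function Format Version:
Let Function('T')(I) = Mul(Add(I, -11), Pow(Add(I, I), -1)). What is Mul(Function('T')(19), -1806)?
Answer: Rational(-7224, 19) ≈ -380.21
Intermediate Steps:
Function('T')(I) = Mul(Rational(1, 2), Pow(I, -1), Add(-11, I)) (Function('T')(I) = Mul(Add(-11, I), Pow(Mul(2, I), -1)) = Mul(Add(-11, I), Mul(Rational(1, 2), Pow(I, -1))) = Mul(Rational(1, 2), Pow(I, -1), Add(-11, I)))
Mul(Function('T')(19), -1806) = Mul(Mul(Rational(1, 2), Pow(19, -1), Add(-11, 19)), -1806) = Mul(Mul(Rational(1, 2), Rational(1, 19), 8), -1806) = Mul(Rational(4, 19), -1806) = Rational(-7224, 19)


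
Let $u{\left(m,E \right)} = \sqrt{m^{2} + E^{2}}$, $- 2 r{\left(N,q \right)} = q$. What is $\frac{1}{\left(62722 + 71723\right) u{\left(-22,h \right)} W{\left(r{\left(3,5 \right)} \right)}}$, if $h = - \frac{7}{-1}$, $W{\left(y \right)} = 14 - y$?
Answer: $\frac{2 \sqrt{533}}{2364753105} \approx 1.9526 \cdot 10^{-8}$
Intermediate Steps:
$r{\left(N,q \right)} = - \frac{q}{2}$
$h = 7$ ($h = \left(-7\right) \left(-1\right) = 7$)
$u{\left(m,E \right)} = \sqrt{E^{2} + m^{2}}$
$\frac{1}{\left(62722 + 71723\right) u{\left(-22,h \right)} W{\left(r{\left(3,5 \right)} \right)}} = \frac{1}{\left(62722 + 71723\right) \sqrt{7^{2} + \left(-22\right)^{2}} \left(14 - \left(- \frac{1}{2}\right) 5\right)} = \frac{1}{134445 \sqrt{49 + 484} \left(14 - - \frac{5}{2}\right)} = \frac{1}{134445 \sqrt{533} \left(14 + \frac{5}{2}\right)} = \frac{1}{134445 \sqrt{533} \cdot \frac{33}{2}} = \frac{1}{134445 \frac{33 \sqrt{533}}{2}} = \frac{\frac{2}{17589} \sqrt{533}}{134445} = \frac{2 \sqrt{533}}{2364753105}$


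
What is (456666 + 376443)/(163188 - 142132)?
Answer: 833109/21056 ≈ 39.566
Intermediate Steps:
(456666 + 376443)/(163188 - 142132) = 833109/21056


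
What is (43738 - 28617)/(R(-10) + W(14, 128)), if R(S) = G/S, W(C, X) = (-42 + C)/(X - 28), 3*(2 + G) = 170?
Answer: -1134075/431 ≈ -2631.3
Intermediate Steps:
G = 164/3 (G = -2 + (⅓)*170 = -2 + 170/3 = 164/3 ≈ 54.667)
W(C, X) = (-42 + C)/(-28 + X)
R(S) = 164/(3*S)
(43738 - 28617)/(R(-10) + W(14, 128)) = (43738 - 28617)/((164/3)/(-10) + (-42 + 14)/(-28 + 128)) = 15121/((164/3)*(-⅒) - 28/100) = 15121/(-82/15 + (1/100)*(-28)) = 15121/(-82/15 - 7/25) = 15121/(-431/75) = 15121*(-75/431) = -1134075/431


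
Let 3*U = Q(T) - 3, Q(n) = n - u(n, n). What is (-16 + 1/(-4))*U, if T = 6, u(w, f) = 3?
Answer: 0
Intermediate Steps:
Q(n) = -3 + n (Q(n) = n - 1*3 = n - 3 = -3 + n)
U = 0 (U = ((-3 + 6) - 3)/3 = (3 - 3)/3 = (⅓)*0 = 0)
(-16 + 1/(-4))*U = (-16 + 1/(-4))*0 = (-16 - ¼)*0 = -65/4*0 = 0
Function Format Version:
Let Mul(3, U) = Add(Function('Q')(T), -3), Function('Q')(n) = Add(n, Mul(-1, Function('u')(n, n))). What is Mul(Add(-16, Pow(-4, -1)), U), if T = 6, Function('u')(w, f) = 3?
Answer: 0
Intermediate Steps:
Function('Q')(n) = Add(-3, n) (Function('Q')(n) = Add(n, Mul(-1, 3)) = Add(n, -3) = Add(-3, n))
U = 0 (U = Mul(Rational(1, 3), Add(Add(-3, 6), -3)) = Mul(Rational(1, 3), Add(3, -3)) = Mul(Rational(1, 3), 0) = 0)
Mul(Add(-16, Pow(-4, -1)), U) = Mul(Add(-16, Pow(-4, -1)), 0) = Mul(Add(-16, Rational(-1, 4)), 0) = Mul(Rational(-65, 4), 0) = 0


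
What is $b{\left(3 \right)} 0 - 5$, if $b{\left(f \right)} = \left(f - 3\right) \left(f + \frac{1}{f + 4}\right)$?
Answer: $-5$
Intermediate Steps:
$b{\left(f \right)} = \left(-3 + f\right) \left(f + \frac{1}{4 + f}\right)$
$b{\left(3 \right)} 0 - 5 = \frac{-3 + 3^{2} + 3^{3} - 33}{4 + 3} \cdot 0 - 5 = \frac{-3 + 9 + 27 - 33}{7} \cdot 0 - 5 = \frac{1}{7} \cdot 0 \cdot 0 - 5 = 0 \cdot 0 - 5 = 0 - 5 = -5$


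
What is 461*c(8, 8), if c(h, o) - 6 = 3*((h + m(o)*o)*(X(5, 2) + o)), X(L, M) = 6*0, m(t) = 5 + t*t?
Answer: 6198606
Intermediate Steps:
m(t) = 5 + t**2
X(L, M) = 0
c(h, o) = 6 + 3*o*(h + o*(5 + o**2)) (c(h, o) = 6 + 3*((h + (5 + o**2)*o)*(0 + o)) = 6 + 3*((h + o*(5 + o**2))*o) = 6 + 3*(o*(h + o*(5 + o**2))) = 6 + 3*o*(h + o*(5 + o**2)))
461*c(8, 8) = 461*(6 + 3*8*8 + 3*8**2*(5 + 8**2)) = 461*(6 + 192 + 3*64*(5 + 64)) = 461*(6 + 192 + 3*64*69) = 461*(6 + 192 + 13248) = 461*13446 = 6198606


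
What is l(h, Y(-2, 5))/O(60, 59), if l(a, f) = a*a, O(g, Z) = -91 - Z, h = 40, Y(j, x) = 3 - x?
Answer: -32/3 ≈ -10.667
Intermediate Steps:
l(a, f) = a**2
l(h, Y(-2, 5))/O(60, 59) = 40**2/(-91 - 1*59) = 1600/(-91 - 59) = 1600/(-150) = 1600*(-1/150) = -32/3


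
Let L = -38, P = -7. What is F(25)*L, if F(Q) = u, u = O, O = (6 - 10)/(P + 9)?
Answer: 76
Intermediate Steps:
O = -2 (O = (6 - 10)/(-7 + 9) = -4/2 = -4*1/2 = -2)
u = -2
F(Q) = -2
F(25)*L = -2*(-38) = 76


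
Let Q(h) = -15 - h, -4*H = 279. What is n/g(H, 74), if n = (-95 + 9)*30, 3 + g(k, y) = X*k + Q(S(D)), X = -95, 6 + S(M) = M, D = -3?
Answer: -3440/8823 ≈ -0.38989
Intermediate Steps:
S(M) = -6 + M
H = -279/4 (H = -1/4*279 = -279/4 ≈ -69.750)
g(k, y) = -9 - 95*k (g(k, y) = -3 + (-95*k + (-15 - (-6 - 3))) = -3 + (-95*k + (-15 - 1*(-9))) = -3 + (-95*k + (-15 + 9)) = -3 + (-95*k - 6) = -3 + (-6 - 95*k) = -9 - 95*k)
n = -2580 (n = -86*30 = -2580)
n/g(H, 74) = -2580/(-9 - 95*(-279/4)) = -2580/(-9 + 26505/4) = -2580/26469/4 = -2580*4/26469 = -3440/8823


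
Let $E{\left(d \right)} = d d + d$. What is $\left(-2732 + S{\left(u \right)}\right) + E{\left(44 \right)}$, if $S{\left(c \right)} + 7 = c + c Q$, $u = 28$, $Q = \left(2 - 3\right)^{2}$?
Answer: $-703$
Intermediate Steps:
$Q = 1$ ($Q = \left(-1\right)^{2} = 1$)
$E{\left(d \right)} = d + d^{2}$ ($E{\left(d \right)} = d^{2} + d = d + d^{2}$)
$S{\left(c \right)} = -7 + 2 c$ ($S{\left(c \right)} = -7 + \left(c + c 1\right) = -7 + \left(c + c\right) = -7 + 2 c$)
$\left(-2732 + S{\left(u \right)}\right) + E{\left(44 \right)} = \left(-2732 + \left(-7 + 2 \cdot 28\right)\right) + 44 \left(1 + 44\right) = \left(-2732 + \left(-7 + 56\right)\right) + 44 \cdot 45 = \left(-2732 + 49\right) + 1980 = -2683 + 1980 = -703$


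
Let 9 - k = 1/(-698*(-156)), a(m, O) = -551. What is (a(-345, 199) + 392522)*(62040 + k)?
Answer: 882769845652727/36296 ≈ 2.4321e+10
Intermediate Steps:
k = 979991/108888 (k = 9 - 1/((-698*(-156))) = 9 - 1/108888 = 979991/108888 ≈ 9.0000)
(a(-345, 199) + 392522)*(62040 + k) = (-551 + 392522)*(62040 + 979991/108888) = 391971*(6756391511/108888) = 882769845652727/36296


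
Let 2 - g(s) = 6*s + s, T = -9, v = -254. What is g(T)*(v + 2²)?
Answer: -16250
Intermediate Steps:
g(s) = 2 - 7*s (g(s) = 2 - (6*s + s) = 2 - 7*s)
g(T)*(v + 2²) = (2 - 7*(-9))*(-254 + 2²) = (2 + 63)*(-254 + 4) = 65*(-250) = -16250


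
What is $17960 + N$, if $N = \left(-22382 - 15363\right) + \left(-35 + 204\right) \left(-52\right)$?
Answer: $-28573$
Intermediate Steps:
$N = -46533$ ($N = -37745 + 169 \left(-52\right) = -37745 - 8788 = -46533$)
$17960 + N = 17960 - 46533 = -28573$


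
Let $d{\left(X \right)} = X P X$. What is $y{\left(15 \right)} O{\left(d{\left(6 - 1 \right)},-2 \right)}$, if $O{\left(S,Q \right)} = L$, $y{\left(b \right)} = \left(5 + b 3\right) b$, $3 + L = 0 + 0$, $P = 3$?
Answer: $-2250$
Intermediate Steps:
$L = -3$ ($L = -3 + \left(0 + 0\right) = -3 + 0 = -3$)
$y{\left(b \right)} = b \left(5 + 3 b\right)$ ($y{\left(b \right)} = \left(5 + 3 b\right) b = b \left(5 + 3 b\right)$)
$d{\left(X \right)} = 3 X^{2}$ ($d{\left(X \right)} = X 3 X = 3 X X = 3 X^{2}$)
$O{\left(S,Q \right)} = -3$
$y{\left(15 \right)} O{\left(d{\left(6 - 1 \right)},-2 \right)} = 15 \left(5 + 3 \cdot 15\right) \left(-3\right) = 15 \left(5 + 45\right) \left(-3\right) = 15 \cdot 50 \left(-3\right) = 750 \left(-3\right) = -2250$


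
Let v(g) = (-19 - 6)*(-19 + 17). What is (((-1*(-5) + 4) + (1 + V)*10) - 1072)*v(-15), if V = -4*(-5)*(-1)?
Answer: -62650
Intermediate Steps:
v(g) = 50 (v(g) = -25*(-2) = 50)
V = -20 (V = 20*(-1) = -20)
(((-1*(-5) + 4) + (1 + V)*10) - 1072)*v(-15) = (((-1*(-5) + 4) + (1 - 20)*10) - 1072)*50 = (((5 + 4) - 19*10) - 1072)*50 = ((9 - 190) - 1072)*50 = (-181 - 1072)*50 = -1253*50 = -62650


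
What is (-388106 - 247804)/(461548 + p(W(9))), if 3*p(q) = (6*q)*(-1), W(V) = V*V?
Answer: -317955/230693 ≈ -1.3783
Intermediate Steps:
W(V) = V²
p(q) = -2*q (p(q) = ((6*q)*(-1))/3 = (-6*q)/3 = -2*q)
(-388106 - 247804)/(461548 + p(W(9))) = (-388106 - 247804)/(461548 - 2*9²) = -635910/(461548 - 2*81) = -635910/(461548 - 162) = -635910/461386 = -635910*1/461386 = -317955/230693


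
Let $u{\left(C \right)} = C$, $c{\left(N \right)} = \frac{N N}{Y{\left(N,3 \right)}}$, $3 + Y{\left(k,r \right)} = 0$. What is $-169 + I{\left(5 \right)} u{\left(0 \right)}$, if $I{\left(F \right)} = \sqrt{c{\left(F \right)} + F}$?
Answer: $-169$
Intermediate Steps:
$Y{\left(k,r \right)} = -3$ ($Y{\left(k,r \right)} = -3 + 0 = -3$)
$c{\left(N \right)} = - \frac{N^{2}}{3}$ ($c{\left(N \right)} = \frac{N N}{-3} = N^{2} \left(- \frac{1}{3}\right) = - \frac{N^{2}}{3}$)
$I{\left(F \right)} = \sqrt{F - \frac{F^{2}}{3}}$ ($I{\left(F \right)} = \sqrt{- \frac{F^{2}}{3} + F} = \sqrt{F - \frac{F^{2}}{3}}$)
$-169 + I{\left(5 \right)} u{\left(0 \right)} = -169 + \frac{\sqrt{3} \sqrt{5 \left(3 - 5\right)}}{3} \cdot 0 = -169 + \frac{\sqrt{3} \sqrt{5 \left(-2\right)}}{3} \cdot 0 = -169 + \frac{\sqrt{3} \sqrt{-10}}{3} \cdot 0 = -169 + \frac{\sqrt{3} i \sqrt{10}}{3} \cdot 0 = -169 + \frac{i \sqrt{30}}{3} \cdot 0 = -169 + 0 = -169$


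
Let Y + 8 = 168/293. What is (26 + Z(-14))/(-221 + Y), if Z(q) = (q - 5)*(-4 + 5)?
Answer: -2051/66929 ≈ -0.030644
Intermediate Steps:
Y = -2176/293 (Y = -8 + 168/293 = -2176/293 ≈ -7.4266)
Z(q) = -5 + q (Z(q) = (-5 + q)*1 = -5 + q)
(26 + Z(-14))/(-221 + Y) = (26 + (-5 - 14))/(-221 - 2176/293) = (26 - 19)/(-66929/293) = 7*(-293/66929) = -2051/66929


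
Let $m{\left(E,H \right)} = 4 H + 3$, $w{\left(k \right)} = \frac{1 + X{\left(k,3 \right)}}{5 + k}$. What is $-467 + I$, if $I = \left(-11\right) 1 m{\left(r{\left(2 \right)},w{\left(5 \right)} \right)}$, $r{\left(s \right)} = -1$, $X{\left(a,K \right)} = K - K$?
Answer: $- \frac{2522}{5} \approx -504.4$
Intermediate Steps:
$X{\left(a,K \right)} = 0$
$w{\left(k \right)} = \frac{1}{5 + k}$ ($w{\left(k \right)} = \frac{1 + 0}{5 + k} = 1 \frac{1}{5 + k} = \frac{1}{5 + k}$)
$m{\left(E,H \right)} = 3 + 4 H$
$I = - \frac{187}{5}$ ($I = \left(-11\right) 1 \left(3 + \frac{4}{5 + 5}\right) = - 11 \left(3 + \frac{4}{10}\right) = - 11 \left(3 + 4 \cdot \frac{1}{10}\right) = - 11 \left(3 + \frac{2}{5}\right) = \left(-11\right) \frac{17}{5} = - \frac{187}{5} \approx -37.4$)
$-467 + I = -467 - \frac{187}{5} = - \frac{2522}{5}$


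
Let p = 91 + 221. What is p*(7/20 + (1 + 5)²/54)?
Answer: 1586/5 ≈ 317.20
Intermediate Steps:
p = 312
p*(7/20 + (1 + 5)²/54) = 312*(7/20 + (1 + 5)²/54) = 312*(7*(1/20) + 6²*(1/54)) = 312*(7/20 + 36*(1/54)) = 312*(7/20 + ⅔) = 312*(61/60) = 1586/5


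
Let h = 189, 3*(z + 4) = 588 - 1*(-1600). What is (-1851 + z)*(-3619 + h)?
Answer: 11583110/3 ≈ 3.8610e+6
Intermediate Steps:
z = 2176/3 (z = -4 + (588 - 1*(-1600))/3 = -4 + (588 + 1600)/3 = -4 + (⅓)*2188 = -4 + 2188/3 = 2176/3 ≈ 725.33)
(-1851 + z)*(-3619 + h) = (-1851 + 2176/3)*(-3619 + 189) = -3377/3*(-3430) = 11583110/3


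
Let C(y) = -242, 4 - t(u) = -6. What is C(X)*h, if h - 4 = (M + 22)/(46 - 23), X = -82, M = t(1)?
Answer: -30008/23 ≈ -1304.7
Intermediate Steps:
t(u) = 10 (t(u) = 4 - 1*(-6) = 4 + 6 = 10)
M = 10
h = 124/23 (h = 4 + (10 + 22)/(46 - 23) = 4 + 32/23 = 124/23 ≈ 5.3913)
C(X)*h = -242*124/23 = -30008/23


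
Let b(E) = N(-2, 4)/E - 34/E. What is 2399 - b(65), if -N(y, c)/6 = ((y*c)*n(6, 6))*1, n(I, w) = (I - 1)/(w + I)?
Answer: 155949/65 ≈ 2399.2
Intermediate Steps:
n(I, w) = (-1 + I)/(I + w)
N(y, c) = -5*c*y/2 (N(y, c) = -6*(y*c)*((-1 + 6)/(6 + 6)) = -6*(c*y)*(5/12) = -6*5*c*y/12 = -5*c*y/2)
b(E) = -14/E (b(E) = (-5/2*4*(-2))/E - 34/E = 20/E - 34/E = -14/E)
2399 - b(65) = 2399 - (-14)/65 = 2399 - 1*(-14/65) = 2399 + 14/65 = 155949/65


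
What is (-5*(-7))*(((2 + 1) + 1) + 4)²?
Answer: 2240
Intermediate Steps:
(-5*(-7))*(((2 + 1) + 1) + 4)² = 35*((3 + 1) + 4)² = 35*(4 + 4)² = 35*8² = 35*64 = 2240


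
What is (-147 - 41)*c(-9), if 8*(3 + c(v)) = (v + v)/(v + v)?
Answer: 1081/2 ≈ 540.50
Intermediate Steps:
c(v) = -23/8 (c(v) = -3 + ((v + v)/(v + v))/8 = -3 + ((2*v)/((2*v)))/8 = -3 + ((2*v)*(1/(2*v)))/8 = -3 + (⅛)*1 = -3 + ⅛ = -23/8)
(-147 - 41)*c(-9) = (-147 - 41)*(-23/8) = -188*(-23/8) = 1081/2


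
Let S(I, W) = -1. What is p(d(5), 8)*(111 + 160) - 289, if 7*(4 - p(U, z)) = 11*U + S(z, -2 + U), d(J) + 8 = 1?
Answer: 26703/7 ≈ 3814.7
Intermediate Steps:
d(J) = -7 (d(J) = -8 + 1 = -7)
p(U, z) = 29/7 - 11*U/7 (p(U, z) = 4 - (11*U - 1)/7 = 4 - (-1 + 11*U)/7 = 4 + (⅐ - 11*U/7) = 29/7 - 11*U/7)
p(d(5), 8)*(111 + 160) - 289 = (29/7 - 11/7*(-7))*(111 + 160) - 289 = (29/7 + 11)*271 - 289 = (106/7)*271 - 289 = 28726/7 - 289 = 26703/7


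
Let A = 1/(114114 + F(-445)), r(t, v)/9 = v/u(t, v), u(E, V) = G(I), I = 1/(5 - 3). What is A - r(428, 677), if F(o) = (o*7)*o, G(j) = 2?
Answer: -9141260875/3000578 ≈ -3046.5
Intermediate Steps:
I = ½ (I = 1/2 = ½ ≈ 0.50000)
u(E, V) = 2
F(o) = 7*o² (F(o) = (7*o)*o = 7*o²)
r(t, v) = 9*v/2 (r(t, v) = 9*(v/2) = 9*v/2)
A = 1/1500289 (A = 1/(114114 + 7*(-445)²) = 1/(114114 + 7*198025) = 1/(114114 + 1386175) = 1/1500289 ≈ 6.6654e-7)
A - r(428, 677) = 1/1500289 - 9*677/2 = 1/1500289 - 1*6093/2 = 1/1500289 - 6093/2 = -9141260875/3000578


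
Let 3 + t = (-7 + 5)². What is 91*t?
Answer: 91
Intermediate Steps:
t = 1 (t = -3 + (-7 + 5)² = -3 + (-2)² = -3 + 4 = 1)
91*t = 91*1 = 91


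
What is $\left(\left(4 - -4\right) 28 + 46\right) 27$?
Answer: $7290$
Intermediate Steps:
$\left(\left(4 - -4\right) 28 + 46\right) 27 = \left(\left(4 + 4\right) 28 + 46\right) 27 = \left(8 \cdot 28 + 46\right) 27 = \left(224 + 46\right) 27 = 270 \cdot 27 = 7290$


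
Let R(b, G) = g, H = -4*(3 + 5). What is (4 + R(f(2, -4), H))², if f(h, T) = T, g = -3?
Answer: 1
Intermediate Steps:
H = -32 (H = -4*8 = -32)
R(b, G) = -3
(4 + R(f(2, -4), H))² = (4 - 3)² = 1² = 1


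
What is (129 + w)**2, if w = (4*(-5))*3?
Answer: 4761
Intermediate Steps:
w = -60 (w = -20*3 = -60)
(129 + w)**2 = (129 - 60)**2 = 69**2 = 4761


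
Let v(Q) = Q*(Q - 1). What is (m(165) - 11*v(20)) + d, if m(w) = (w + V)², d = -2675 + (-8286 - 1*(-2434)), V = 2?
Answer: 15182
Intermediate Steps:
v(Q) = Q*(-1 + Q)
d = -8527 (d = -2675 + (-8286 + 2434) = -2675 - 5852 = -8527)
m(w) = (2 + w)² (m(w) = (w + 2)² = (2 + w)²)
(m(165) - 11*v(20)) + d = ((2 + 165)² - 220*(-1 + 20)) - 8527 = (167² - 220*19) - 8527 = (27889 - 11*380) - 8527 = (27889 - 4180) - 8527 = 23709 - 8527 = 15182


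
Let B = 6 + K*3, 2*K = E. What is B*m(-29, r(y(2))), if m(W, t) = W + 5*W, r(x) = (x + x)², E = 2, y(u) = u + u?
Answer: -1566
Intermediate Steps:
y(u) = 2*u
r(x) = 4*x² (r(x) = (2*x)² = 4*x²)
K = 1 (K = (½)*2 = 1)
m(W, t) = 6*W
B = 9 (B = 6 + 1*3 = 6 + 3 = 9)
B*m(-29, r(y(2))) = 9*(6*(-29)) = 9*(-174) = -1566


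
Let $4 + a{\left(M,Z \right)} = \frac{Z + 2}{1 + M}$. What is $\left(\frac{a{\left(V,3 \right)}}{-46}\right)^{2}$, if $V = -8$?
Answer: $\frac{1089}{103684} \approx 0.010503$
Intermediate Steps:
$a{\left(M,Z \right)} = -4 + \frac{2 + Z}{1 + M}$ ($a{\left(M,Z \right)} = -4 + \frac{Z + 2}{1 + M} = -4 + \frac{2 + Z}{1 + M}$)
$\left(\frac{a{\left(V,3 \right)}}{-46}\right)^{2} = \left(\frac{\frac{1}{1 - 8} \left(-2 + 3 - -32\right)}{-46}\right)^{2} = \left(\frac{-2 + 3 + 32}{-7} \left(- \frac{1}{46}\right)\right)^{2} = \left(\left(- \frac{1}{7}\right) 33 \left(- \frac{1}{46}\right)\right)^{2} = \left(\left(- \frac{33}{7}\right) \left(- \frac{1}{46}\right)\right)^{2} = \left(\frac{33}{322}\right)^{2} = \frac{1089}{103684}$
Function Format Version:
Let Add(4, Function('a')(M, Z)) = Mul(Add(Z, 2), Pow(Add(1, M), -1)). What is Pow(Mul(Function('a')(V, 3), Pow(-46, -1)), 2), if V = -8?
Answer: Rational(1089, 103684) ≈ 0.010503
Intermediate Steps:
Function('a')(M, Z) = Add(-4, Mul(Pow(Add(1, M), -1), Add(2, Z))) (Function('a')(M, Z) = Add(-4, Mul(Add(Z, 2), Pow(Add(1, M), -1))) = Add(-4, Mul(Add(2, Z), Pow(Add(1, M), -1))) = Add(-4, Mul(Pow(Add(1, M), -1), Add(2, Z))))
Pow(Mul(Function('a')(V, 3), Pow(-46, -1)), 2) = Pow(Mul(Mul(Pow(Add(1, -8), -1), Add(-2, 3, Mul(-4, -8))), Pow(-46, -1)), 2) = Pow(Mul(Mul(Pow(-7, -1), Add(-2, 3, 32)), Rational(-1, 46)), 2) = Pow(Mul(Mul(Rational(-1, 7), 33), Rational(-1, 46)), 2) = Pow(Mul(Rational(-33, 7), Rational(-1, 46)), 2) = Pow(Rational(33, 322), 2) = Rational(1089, 103684)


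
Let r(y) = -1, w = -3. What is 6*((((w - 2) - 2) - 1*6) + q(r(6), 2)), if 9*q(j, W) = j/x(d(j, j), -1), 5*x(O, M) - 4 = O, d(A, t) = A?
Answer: -712/9 ≈ -79.111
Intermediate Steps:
x(O, M) = ⅘ + O/5
q(j, W) = j/(9*(⅘ + j/5)) (q(j, W) = (j/(⅘ + j/5))/9 = j/(9*(⅘ + j/5)))
6*((((w - 2) - 2) - 1*6) + q(r(6), 2)) = 6*((((-3 - 2) - 2) - 1*6) + (5/9)*(-1)/(4 - 1)) = 6*(((-5 - 2) - 6) + (5/9)*(-1)/3) = 6*((-7 - 6) + (5/9)*(-1)*(⅓)) = 6*(-13 - 5/27) = 6*(-356/27) = -712/9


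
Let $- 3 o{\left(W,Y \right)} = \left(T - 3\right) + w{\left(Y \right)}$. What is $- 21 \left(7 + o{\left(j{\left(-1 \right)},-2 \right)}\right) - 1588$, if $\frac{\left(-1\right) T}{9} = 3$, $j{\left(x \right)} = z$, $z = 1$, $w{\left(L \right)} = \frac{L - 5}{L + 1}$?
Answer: $-1896$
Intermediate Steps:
$w{\left(L \right)} = \frac{-5 + L}{1 + L}$
$j{\left(x \right)} = 1$
$T = -27$ ($T = \left(-9\right) 3 = -27$)
$o{\left(W,Y \right)} = 10 - \frac{-5 + Y}{3 \left(1 + Y\right)}$ ($o{\left(W,Y \right)} = - \frac{\left(-27 - 3\right) + \frac{-5 + Y}{1 + Y}}{3} = - \frac{-30 + \frac{-5 + Y}{1 + Y}}{3} = 10 - \frac{-5 + Y}{3 \left(1 + Y\right)}$)
$- 21 \left(7 + o{\left(j{\left(-1 \right)},-2 \right)}\right) - 1588 = - 21 \left(7 + \frac{35 + 29 \left(-2\right)}{3 \left(1 - 2\right)}\right) - 1588 = - 21 \left(7 + \frac{35 - 58}{3 \left(-1\right)}\right) - 1588 = - 21 \left(7 + \frac{1}{3} \left(-1\right) \left(-23\right)\right) - 1588 = - 21 \left(7 + \frac{23}{3}\right) - 1588 = \left(-21\right) \frac{44}{3} - 1588 = -308 - 1588 = -1896$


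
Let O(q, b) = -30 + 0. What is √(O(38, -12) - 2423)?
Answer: I*√2453 ≈ 49.528*I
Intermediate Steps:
O(q, b) = -30
√(O(38, -12) - 2423) = √(-30 - 2423) = √(-2453) = I*√2453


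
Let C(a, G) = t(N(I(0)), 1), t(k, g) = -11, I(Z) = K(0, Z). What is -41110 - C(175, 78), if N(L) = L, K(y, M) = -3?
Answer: -41099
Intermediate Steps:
I(Z) = -3
C(a, G) = -11
-41110 - C(175, 78) = -41110 - 1*(-11) = -41110 + 11 = -41099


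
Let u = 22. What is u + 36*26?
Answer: 958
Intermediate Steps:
u + 36*26 = 22 + 36*26 = 22 + 936 = 958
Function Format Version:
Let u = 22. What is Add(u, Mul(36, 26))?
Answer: 958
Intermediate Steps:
Add(u, Mul(36, 26)) = Add(22, Mul(36, 26)) = Add(22, 936) = 958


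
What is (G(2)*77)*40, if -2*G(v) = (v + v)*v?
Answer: -12320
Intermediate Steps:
G(v) = -v² (G(v) = -(v + v)*v/2 = -2*v*v/2 = -v²)
(G(2)*77)*40 = (-1*2²*77)*40 = (-1*4*77)*40 = -4*77*40 = -308*40 = -12320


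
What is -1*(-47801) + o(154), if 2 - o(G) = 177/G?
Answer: 7361485/154 ≈ 47802.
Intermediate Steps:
o(G) = 2 - 177/G
-1*(-47801) + o(154) = -1*(-47801) + (2 - 177/154) = 47801 + (2 - 177*1/154) = 47801 + (2 - 177/154) = 47801 + 131/154 = 7361485/154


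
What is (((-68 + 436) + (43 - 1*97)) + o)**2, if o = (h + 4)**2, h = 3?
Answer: 131769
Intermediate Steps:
o = 49 (o = (3 + 4)**2 = 7**2 = 49)
(((-68 + 436) + (43 - 1*97)) + o)**2 = (((-68 + 436) + (43 - 1*97)) + 49)**2 = ((368 + (43 - 97)) + 49)**2 = ((368 - 54) + 49)**2 = (314 + 49)**2 = 363**2 = 131769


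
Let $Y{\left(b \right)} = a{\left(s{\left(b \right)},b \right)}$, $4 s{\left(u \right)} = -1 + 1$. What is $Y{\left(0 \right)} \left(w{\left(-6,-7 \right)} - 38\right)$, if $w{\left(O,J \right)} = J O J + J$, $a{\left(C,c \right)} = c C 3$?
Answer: $0$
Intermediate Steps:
$s{\left(u \right)} = 0$ ($s{\left(u \right)} = \frac{-1 + 1}{4} = \frac{1}{4} \cdot 0 = 0$)
$a{\left(C,c \right)} = 3 C c$ ($a{\left(C,c \right)} = C c 3 = 3 C c$)
$Y{\left(b \right)} = 0$ ($Y{\left(b \right)} = 3 \cdot 0 b = 0$)
$w{\left(O,J \right)} = J + O J^{2}$ ($w{\left(O,J \right)} = O J^{2} + J = J + O J^{2}$)
$Y{\left(0 \right)} \left(w{\left(-6,-7 \right)} - 38\right) = 0 \left(- 7 \left(1 - -42\right) - 38\right) = 0 \left(- 7 \left(1 + 42\right) - 38\right) = 0 \left(\left(-7\right) 43 - 38\right) = 0 \left(-301 - 38\right) = 0 \left(-339\right) = 0$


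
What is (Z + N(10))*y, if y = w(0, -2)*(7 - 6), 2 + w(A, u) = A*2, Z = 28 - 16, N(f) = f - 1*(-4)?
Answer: -52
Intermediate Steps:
N(f) = 4 + f (N(f) = f + 4 = 4 + f)
Z = 12
w(A, u) = -2 + 2*A (w(A, u) = -2 + A*2 = -2 + 2*A)
y = -2 (y = (-2 + 2*0)*(7 - 6) = (-2 + 0)*1 = -2*1 = -2)
(Z + N(10))*y = (12 + (4 + 10))*(-2) = (12 + 14)*(-2) = 26*(-2) = -52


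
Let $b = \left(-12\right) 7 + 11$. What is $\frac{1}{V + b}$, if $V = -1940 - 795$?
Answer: $- \frac{1}{2808} \approx -0.00035613$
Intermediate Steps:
$b = -73$ ($b = -84 + 11 = -73$)
$V = -2735$ ($V = -1940 - 795 = -2735$)
$\frac{1}{V + b} = \frac{1}{-2735 - 73} = \frac{1}{-2808} = - \frac{1}{2808}$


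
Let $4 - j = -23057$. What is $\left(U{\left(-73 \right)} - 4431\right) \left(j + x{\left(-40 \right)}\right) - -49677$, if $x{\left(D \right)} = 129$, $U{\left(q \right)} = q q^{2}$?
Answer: $-9124009443$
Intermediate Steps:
$j = 23061$ ($j = 4 - -23057 = 4 + 23057 = 23061$)
$U{\left(q \right)} = q^{3}$
$\left(U{\left(-73 \right)} - 4431\right) \left(j + x{\left(-40 \right)}\right) - -49677 = \left(\left(-73\right)^{3} - 4431\right) \left(23061 + 129\right) - -49677 = \left(-389017 - 4431\right) 23190 + 49677 = \left(-393448\right) 23190 + 49677 = -9124059120 + 49677 = -9124009443$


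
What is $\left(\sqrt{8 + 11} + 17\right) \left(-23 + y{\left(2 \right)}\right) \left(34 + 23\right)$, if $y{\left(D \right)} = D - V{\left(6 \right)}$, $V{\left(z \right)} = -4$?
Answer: $-16473 - 969 \sqrt{19} \approx -20697.0$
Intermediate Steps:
$y{\left(D \right)} = 4 + D$ ($y{\left(D \right)} = D - -4 = D + 4 = 4 + D$)
$\left(\sqrt{8 + 11} + 17\right) \left(-23 + y{\left(2 \right)}\right) \left(34 + 23\right) = \left(\sqrt{8 + 11} + 17\right) \left(-23 + \left(4 + 2\right)\right) \left(34 + 23\right) = \left(\sqrt{19} + 17\right) \left(-23 + 6\right) 57 = \left(17 + \sqrt{19}\right) \left(-17\right) 57 = \left(-289 - 17 \sqrt{19}\right) 57 = -16473 - 969 \sqrt{19}$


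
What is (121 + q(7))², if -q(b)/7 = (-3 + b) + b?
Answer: 1936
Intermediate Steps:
q(b) = 21 - 14*b (q(b) = -7*((-3 + b) + b) = -7*(-3 + 2*b) = 21 - 14*b)
(121 + q(7))² = (121 + (21 - 14*7))² = (121 + (21 - 98))² = (121 - 77)² = 44² = 1936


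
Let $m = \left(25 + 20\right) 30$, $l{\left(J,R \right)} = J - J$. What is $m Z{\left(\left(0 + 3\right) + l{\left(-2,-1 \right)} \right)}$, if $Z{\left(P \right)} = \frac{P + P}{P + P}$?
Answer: $1350$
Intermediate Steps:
$l{\left(J,R \right)} = 0$
$Z{\left(P \right)} = 1$ ($Z{\left(P \right)} = \frac{2 P}{2 P} = 2 P \frac{1}{2 P} = 1$)
$m = 1350$ ($m = 45 \cdot 30 = 1350$)
$m Z{\left(\left(0 + 3\right) + l{\left(-2,-1 \right)} \right)} = 1350 \cdot 1 = 1350$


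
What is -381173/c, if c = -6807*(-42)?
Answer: -381173/285894 ≈ -1.3333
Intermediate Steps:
c = 285894
-381173/c = -381173/285894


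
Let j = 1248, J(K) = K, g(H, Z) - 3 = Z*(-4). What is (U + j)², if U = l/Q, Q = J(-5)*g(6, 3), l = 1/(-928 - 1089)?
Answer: 12831161964528961/8238285225 ≈ 1.5575e+6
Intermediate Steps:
g(H, Z) = 3 - 4*Z (g(H, Z) = 3 + Z*(-4) = 3 - 4*Z)
l = -1/2017 (l = 1/(-2017) = -1/2017 ≈ -0.00049579)
Q = 45 (Q = -5*(3 - 4*3) = -5*(3 - 12) = -5*(-9) = 45)
U = -1/90765 (U = -1/2017/45 = -1/2017*1/45 = -1/90765 ≈ -1.1017e-5)
(U + j)² = (-1/90765 + 1248)² = (113274719/90765)² = 12831161964528961/8238285225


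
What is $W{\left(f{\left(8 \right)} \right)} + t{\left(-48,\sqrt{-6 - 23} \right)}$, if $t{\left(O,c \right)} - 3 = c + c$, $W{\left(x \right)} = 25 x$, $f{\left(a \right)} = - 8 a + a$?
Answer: $-1397 + 2 i \sqrt{29} \approx -1397.0 + 10.77 i$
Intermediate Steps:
$f{\left(a \right)} = - 7 a$
$t{\left(O,c \right)} = 3 + 2 c$ ($t{\left(O,c \right)} = 3 + \left(c + c\right) = 3 + 2 c$)
$W{\left(f{\left(8 \right)} \right)} + t{\left(-48,\sqrt{-6 - 23} \right)} = 25 \left(\left(-7\right) 8\right) + \left(3 + 2 \sqrt{-6 - 23}\right) = 25 \left(-56\right) + \left(3 + 2 \sqrt{-6 - 23}\right) = -1400 + \left(3 + 2 \sqrt{-29}\right) = -1400 + \left(3 + 2 i \sqrt{29}\right) = -1397 + 2 i \sqrt{29}$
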